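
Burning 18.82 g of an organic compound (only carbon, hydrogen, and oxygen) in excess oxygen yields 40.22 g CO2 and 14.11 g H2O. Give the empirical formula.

C7H12O3

mol C = 40.22 / 44.01 = 0.9139; mass C = 0.9139 × 12.01 = 10.98 g
mol H = 2 × (14.11 / 18.02) = 1.566; mass H = 1.566 × 1.008 = 1.579 g
mass O = 18.82 − (12.55) = 6.266 g → mol O = 0.3916
Smallest is O at 0.3916 mol; normalising gives C 2.334, H 3.999, O 1.000
Multiply by 3: C 7.00, H 12.00, O 3.00 → C7H12O3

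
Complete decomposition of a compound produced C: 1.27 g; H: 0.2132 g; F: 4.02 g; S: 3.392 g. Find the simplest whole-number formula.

CH2F2S

C: 1.27 g ÷ 12.01 g/mol = 0.1057 mol
H: 0.2132 g ÷ 1.008 g/mol = 0.2115 mol
F: 4.02 g ÷ 19.00 g/mol = 0.2116 mol
S: 3.392 g ÷ 32.07 g/mol = 0.1058 mol
Ratios (÷ 0.1057): C 1.000, H 2.000, F 2.001, S 1.000
→ CH2F2S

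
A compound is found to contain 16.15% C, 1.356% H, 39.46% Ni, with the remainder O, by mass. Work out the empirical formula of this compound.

C2H2NiO4

Assume 100 g: 16.15 g C, 1.356 g H, 39.46 g Ni, 43.034 g O.
C: 16.15 g ÷ 12.01 g/mol = 1.345 mol
H: 1.356 g ÷ 1.008 g/mol = 1.345 mol
Ni: 39.46 g ÷ 58.69 g/mol = 0.6723 mol
O: 43.034 g ÷ 16.00 g/mol = 2.69 mol
Divide by the smallest (0.6723 mol Ni): C 2.000, H 2.001, Ni 1.000, O 4.000
→ C2H2NiO4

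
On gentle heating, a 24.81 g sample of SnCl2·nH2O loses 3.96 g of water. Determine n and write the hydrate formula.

SnCl2·2H2O

Mass of anhydrous SnCl2 = 24.81 − 3.96 = 20.85 g
mol H2O = 3.96 / 18.02 = 0.2198
Molar mass of SnCl2 = 189.61 g/mol → mol SnCl2 = 20.85 / 189.61 = 0.11
n = 0.2198 / 0.11 = 2.00 ≈ 2 → SnCl2·2H2O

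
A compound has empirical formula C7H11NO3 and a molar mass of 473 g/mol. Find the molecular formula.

C21H33N3O9

Empirical-formula mass = 157.17 g/mol
n = 473 / 157.17 = 3.01 ≈ 3
Molecular formula = (C7H11NO3)3 = C21H33N3O9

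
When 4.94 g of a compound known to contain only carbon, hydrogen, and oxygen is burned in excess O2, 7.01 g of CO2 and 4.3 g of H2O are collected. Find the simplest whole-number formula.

CH3O

mol C = 7.01 / 44.01 = 0.1593; mass C = 0.1593 × 12.01 = 1.913 g
mol H = 2 × (4.3 / 18.02) = 0.4772; mass H = 0.4772 × 1.008 = 0.4811 g
mass O = 4.94 − (2.394) = 2.546 g → mol O = 0.1591
Smallest is O at 0.1591 mol; normalising gives C 1.001, H 2.999, O 1.000
Ratio ≈ 1:3:1, so the empirical formula is CH3O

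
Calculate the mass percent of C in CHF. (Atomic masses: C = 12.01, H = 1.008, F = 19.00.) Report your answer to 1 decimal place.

Molar mass = 1(12.01) + 1(1.008) + 1(19.00) = 32.018 g/mol
Mass of C per mole = 1 × 12.01 = 12.010 g
% C = 12.010 / 32.018 × 100 = 37.5%

37.5%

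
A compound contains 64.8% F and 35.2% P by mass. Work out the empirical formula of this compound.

F3P

Assume 100 g: 64.8 g F, 35.2 g P.
n(F) = 64.8/19.00 = 3.411, n(P) = 35.2/30.97 = 1.137
Smallest is P at 1.137 mol; normalising gives F 3.001, P 1.000
Ratio ≈ 3:1, so the empirical formula is F3P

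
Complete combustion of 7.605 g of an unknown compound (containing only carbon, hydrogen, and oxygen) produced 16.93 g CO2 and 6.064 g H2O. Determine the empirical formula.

C8H14O3

mol C = 16.93 / 44.01 = 0.3847; mass C = 0.3847 × 12.01 = 4.620 g
mol H = 2 × (6.064 / 18.02) = 0.6730; mass H = 0.6730 × 1.008 = 0.6784 g
mass O = 7.605 − (5.298) = 2.307 g → mol O = 0.1442
Ratios (÷ 0.1442): C 2.669, H 4.669, O 1.000
Multiply by 3: C 8.01, H 14.01, O 3.00 → C8H14O3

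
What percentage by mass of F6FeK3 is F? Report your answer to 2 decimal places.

39.70%

Molar mass = 6(19.00) + 1(55.85) + 3(39.10) = 287.150 g/mol
Mass of F per mole = 6 × 19.00 = 114.000 g
% F = 114.000 / 287.150 × 100 = 39.70%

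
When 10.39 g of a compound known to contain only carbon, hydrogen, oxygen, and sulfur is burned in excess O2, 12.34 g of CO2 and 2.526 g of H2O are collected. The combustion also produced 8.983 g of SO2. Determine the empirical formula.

C2H2OS

mol C = 12.34 / 44.01 = 0.2804; mass C = 0.2804 × 12.01 = 3.367 g
mol H = 2 × (2.526 / 18.02) = 0.2804; mass H = 0.2804 × 1.008 = 0.2826 g
mol S = 8.983 / 64.07 = 0.1402; mass S = 4.496 g
mass O = 10.39 − (8.146) = 2.244 g → mol O = 0.1402
Divide by the smallest (0.1402 mol S): C 2.000, H 2.000, O 1.000, S 1.000
≈ 2:2:1:1 → C2H2OS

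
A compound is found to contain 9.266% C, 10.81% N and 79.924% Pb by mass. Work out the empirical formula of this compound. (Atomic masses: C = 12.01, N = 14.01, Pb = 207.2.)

Assume 100 g: 9.266 g C, 10.81 g N, 79.924 g Pb.
n(C) = 9.266/12.01 = 0.7715, n(N) = 10.81/14.01 = 0.7716, n(Pb) = 79.924/207.2 = 0.3857
Ratios (÷ 0.3857): C 2.000, N 2.000, Pb 1.000
→ C2N2Pb

C2N2Pb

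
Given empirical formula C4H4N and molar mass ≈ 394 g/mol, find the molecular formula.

Empirical-formula mass = 66.08 g/mol
n = 394 / 66.08 = 5.96 ≈ 6
Molecular formula = (C4H4N)6 = C24H24N6

C24H24N6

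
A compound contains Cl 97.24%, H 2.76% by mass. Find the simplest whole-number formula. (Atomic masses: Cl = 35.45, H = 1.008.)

ClH

Assume 100 g: 97.24 g Cl, 2.76 g H.
n(Cl) = 97.24/35.45 = 2.743, n(H) = 2.76/1.008 = 2.738
Ratios (÷ 2.738): Cl 1.002, H 1.000
≈ 1:1 → ClH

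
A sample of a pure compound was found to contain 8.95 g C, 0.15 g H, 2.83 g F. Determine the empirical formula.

Moles — C: 8.95 / 12.01 = 0.7452 mol; H: 0.15 / 1.008 = 0.1488 mol; F: 2.83 / 19.00 = 0.1489 mol
Divide by the smallest (0.1488 mol H): C 5.008, H 1.000, F 1.001
≈ 5:1:1 → C5HF

C5HF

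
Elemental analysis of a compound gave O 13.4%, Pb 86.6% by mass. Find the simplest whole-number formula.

O2Pb

Assume 100 g: 13.4 g O, 86.6 g Pb.
Moles — O: 13.4 / 16.00 = 0.8375 mol; Pb: 86.6 / 207.2 = 0.418 mol
Ratios (÷ 0.418): O 2.004, Pb 1.000
Ratio ≈ 2:1, so the empirical formula is O2Pb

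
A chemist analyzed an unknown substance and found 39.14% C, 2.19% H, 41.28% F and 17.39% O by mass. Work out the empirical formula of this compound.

C3H2F2O

Assume 100 g: 39.14 g C, 2.19 g H, 41.28 g F, 17.39 g O.
n(C) = 39.14/12.01 = 3.259, n(H) = 2.19/1.008 = 2.173, n(F) = 41.28/19.00 = 2.173, n(O) = 17.39/16.00 = 1.087
Ratios (÷ 1.087): C 2.998, H 1.999, F 1.999, O 1.000
→ C3H2F2O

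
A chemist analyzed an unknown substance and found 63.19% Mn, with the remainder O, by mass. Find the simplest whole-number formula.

Assume 100 g: 63.19 g Mn, 36.81 g O.
Mn: 63.19 g ÷ 54.94 g/mol = 1.15 mol
O: 36.81 g ÷ 16.00 g/mol = 2.301 mol
Ratios (÷ 1.15): Mn 1.000, O 2.000
≈ 1:2 → MnO2

MnO2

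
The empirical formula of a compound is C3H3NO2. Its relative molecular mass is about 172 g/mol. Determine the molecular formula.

Empirical-formula mass = 85.06 g/mol
n = 172 / 85.06 = 2.02 ≈ 2
Molecular formula = (C3H3NO2)2 = C6H6N2O4

C6H6N2O4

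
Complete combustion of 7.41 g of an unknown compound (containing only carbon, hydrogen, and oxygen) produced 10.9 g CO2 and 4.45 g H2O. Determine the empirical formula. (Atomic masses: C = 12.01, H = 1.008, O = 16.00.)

mol C = 10.9 / 44.01 = 0.2477; mass C = 0.2477 × 12.01 = 2.975 g
mol H = 2 × (4.45 / 18.02) = 0.4939; mass H = 0.4939 × 1.008 = 0.4978 g
mass O = 7.41 − (3.472) = 3.938 g → mol O = 0.2461
Smallest is O at 0.2461 mol; normalising gives C 1.006, H 2.007, O 1.000
Ratio ≈ 1:2:1, so the empirical formula is CH2O

CH2O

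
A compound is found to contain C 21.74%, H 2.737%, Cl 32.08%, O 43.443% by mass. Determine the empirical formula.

C2H3ClO3

Assume 100 g: 21.74 g C, 2.737 g H, 32.08 g Cl, 43.443 g O.
n(C) = 21.74/12.01 = 1.81, n(H) = 2.737/1.008 = 2.715, n(Cl) = 32.08/35.45 = 0.9049, n(O) = 43.443/16.00 = 2.715
Ratios (÷ 0.9049): C 2.000, H 3.001, Cl 1.000, O 3.000
→ C2H3ClO3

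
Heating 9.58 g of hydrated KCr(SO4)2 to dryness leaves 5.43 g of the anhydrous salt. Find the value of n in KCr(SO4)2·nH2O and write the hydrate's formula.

Mass of water lost = 9.58 − 5.43 = 4.15 g → 4.15 / 18.02 = 0.2303 mol H2O
Molar mass of KCr(SO4)2 = 283.24 g/mol → mol KCr(SO4)2 = 5.43 / 283.24 = 0.01917
n = 0.2303 / 0.01917 = 12.01 ≈ 12 → KCr(SO4)2·12H2O

KCr(SO4)2·12H2O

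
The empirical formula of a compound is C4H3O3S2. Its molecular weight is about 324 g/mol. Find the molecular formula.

Empirical-formula mass = 163.20 g/mol
n = 324 / 163.20 = 1.99 ≈ 2
Molecular formula = (C4H3O3S2)2 = C8H6O6S4

C8H6O6S4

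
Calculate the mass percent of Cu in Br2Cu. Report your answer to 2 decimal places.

Molar mass = 2(79.90) + 1(63.55) = 223.350 g/mol
Mass of Cu per mole = 1 × 63.55 = 63.550 g
% Cu = 63.550 / 223.350 × 100 = 28.45%

28.45%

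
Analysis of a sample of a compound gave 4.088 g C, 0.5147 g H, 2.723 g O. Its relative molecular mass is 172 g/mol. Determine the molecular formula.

C8H12O4

Moles — C: 4.088 / 12.01 = 0.3404 mol; H: 0.5147 / 1.008 = 0.5106 mol; O: 2.723 / 16.00 = 0.1702 mol
Divide by the smallest (0.1702 mol O): C 2.000, H 3.000, O 1.000
→ C2H3O
Empirical-formula mass = 43.04 g/mol
n = 172 / 43.04 = 4.00 ≈ 4
Molecular formula = (C2H3O)×4 = C8H12O4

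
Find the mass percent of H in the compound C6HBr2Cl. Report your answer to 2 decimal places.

0.38%

Molar mass = 6(12.01) + 1(1.008) + 2(79.90) + 1(35.45) = 268.318 g/mol
Mass of H per mole = 1 × 1.008 = 1.008 g
% H = 1.008 / 268.318 × 100 = 0.38%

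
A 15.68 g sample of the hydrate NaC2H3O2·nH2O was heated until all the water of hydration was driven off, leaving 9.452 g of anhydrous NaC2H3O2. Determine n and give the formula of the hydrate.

NaC2H3O2·3H2O

Mass of water lost = 15.68 − 9.452 = 6.228 g → 6.228 / 18.02 = 0.3456 mol H2O
Molar mass of NaC2H3O2 = 82.03 g/mol → mol NaC2H3O2 = 9.452 / 82.03 = 0.1152
n = 0.3456 / 0.1152 = 3.00 ≈ 3 → NaC2H3O2·3H2O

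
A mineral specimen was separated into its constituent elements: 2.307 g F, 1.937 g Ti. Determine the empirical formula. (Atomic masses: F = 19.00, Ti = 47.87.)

F: 2.307 g ÷ 19.00 g/mol = 0.1214 mol
Ti: 1.937 g ÷ 47.87 g/mol = 0.04046 mol
Smallest is Ti at 0.04046 mol; normalising gives F 3.001, Ti 1.000
≈ 3:1 → F3Ti

F3Ti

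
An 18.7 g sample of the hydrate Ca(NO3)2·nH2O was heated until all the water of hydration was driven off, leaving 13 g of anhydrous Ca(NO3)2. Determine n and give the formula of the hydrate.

Mass of water lost = 18.7 − 13 = 5.7 g → 5.7 / 18.02 = 0.3163 mol H2O
Molar mass of Ca(NO3)2 = 164.10 g/mol → mol Ca(NO3)2 = 13 / 164.10 = 0.07922
n = 0.3163 / 0.07922 = 3.99 ≈ 4 → Ca(NO3)2·4H2O

Ca(NO3)2·4H2O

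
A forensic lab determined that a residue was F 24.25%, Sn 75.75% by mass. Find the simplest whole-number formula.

Assume 100 g: 24.25 g F, 75.75 g Sn.
n(F) = 24.25/19.00 = 1.276, n(Sn) = 75.75/118.71 = 0.6381
Divide by the smallest (0.6381 mol Sn): F 2.000, Sn 1.000
→ F2Sn

F2Sn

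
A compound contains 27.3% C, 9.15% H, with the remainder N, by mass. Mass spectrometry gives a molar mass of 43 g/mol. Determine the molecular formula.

Assume 100 g: 27.3 g C, 9.15 g H, 63.55 g N.
n(C) = 27.3/12.01 = 2.273, n(H) = 9.15/1.008 = 9.077, n(N) = 63.55/14.01 = 4.536
Divide by the smallest (2.273 mol C): C 1.000, H 3.993, N 1.996
≈ 1:4:2 → CH4N2
Empirical-formula mass = 44.06 g/mol
n = 43 / 44.06 = 0.98 ≈ 1
Molecular formula = empirical formula = CH4N2

CH4N2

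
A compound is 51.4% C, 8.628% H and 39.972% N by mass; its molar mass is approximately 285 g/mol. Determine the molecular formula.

C12H24N8

Assume 100 g: 51.4 g C, 8.628 g H, 39.972 g N.
C: 51.4 g ÷ 12.01 g/mol = 4.28 mol
H: 8.628 g ÷ 1.008 g/mol = 8.56 mol
N: 39.972 g ÷ 14.01 g/mol = 2.853 mol
Ratios (÷ 2.853): C 1.500, H 3.000, N 1.000
×2: C 3.00, H 6.00, N 2.00 → C3H6N2
Empirical-formula mass = 70.10 g/mol
n = 285 / 70.10 = 4.07 ≈ 4
Molecular formula = (C3H6N2)×4 = C12H24N8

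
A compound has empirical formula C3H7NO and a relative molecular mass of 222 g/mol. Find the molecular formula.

Empirical-formula mass = 73.10 g/mol
n = 222 / 73.10 = 3.04 ≈ 3
Molecular formula = (C3H7NO)3 = C9H21N3O3

C9H21N3O3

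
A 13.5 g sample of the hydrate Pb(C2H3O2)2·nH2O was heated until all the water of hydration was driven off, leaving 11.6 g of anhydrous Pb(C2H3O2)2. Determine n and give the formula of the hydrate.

Mass of water lost = 13.5 − 11.6 = 1.9 g → 1.9 / 18.02 = 0.1054 mol H2O
Molar mass of Pb(C2H3O2)2 = 325.29 g/mol → mol Pb(C2H3O2)2 = 11.6 / 325.29 = 0.03566
n = 0.1054 / 0.03566 = 2.96 ≈ 3 → Pb(C2H3O2)2·3H2O

Pb(C2H3O2)2·3H2O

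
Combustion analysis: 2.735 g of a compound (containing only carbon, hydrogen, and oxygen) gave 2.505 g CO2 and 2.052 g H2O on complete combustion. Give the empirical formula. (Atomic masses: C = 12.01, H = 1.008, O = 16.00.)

CH4O2

mol C = 2.505 / 44.01 = 0.05692; mass C = 0.05692 × 12.01 = 0.6836 g
mol H = 2 × (2.052 / 18.02) = 0.2277; mass H = 0.2277 × 1.008 = 0.2296 g
mass O = 2.735 − (0.9132) = 1.822 g → mol O = 0.1139
Smallest is C at 0.05692 mol; normalising gives C 1.000, H 4.001, O 2.000
Ratio ≈ 1:4:2, so the empirical formula is CH4O2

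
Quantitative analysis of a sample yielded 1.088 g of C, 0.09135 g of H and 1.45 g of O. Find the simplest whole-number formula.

n(C) = 1.088/12.01 = 0.09059, n(H) = 0.09135/1.008 = 0.09062, n(O) = 1.45/16.00 = 0.09062
Smallest is C at 0.09059 mol; normalising gives C 1.000, H 1.000, O 1.000
Ratio ≈ 1:1:1, so the empirical formula is CHO

CHO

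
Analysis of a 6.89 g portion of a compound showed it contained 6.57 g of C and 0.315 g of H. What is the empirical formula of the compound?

Moles — C: 6.57 / 12.01 = 0.547 mol; H: 0.315 / 1.008 = 0.3125 mol
Ratios (÷ 0.3125): C 1.751, H 1.000
Multiply by 4: C 7.00, H 4.00 → C7H4

C7H4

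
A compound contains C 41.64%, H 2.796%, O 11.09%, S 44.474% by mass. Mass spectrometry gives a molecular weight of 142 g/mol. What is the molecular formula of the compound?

Assume 100 g: 41.64 g C, 2.796 g H, 11.09 g O, 44.474 g S.
n(C) = 41.64/12.01 = 3.467, n(H) = 2.796/1.008 = 2.774, n(O) = 11.09/16.00 = 0.6931, n(S) = 44.474/32.07 = 1.387
Smallest is O at 0.6931 mol; normalising gives C 5.002, H 4.002, O 1.000, S 2.001
Ratio ≈ 5:4:1:2, so the empirical formula is C5H4OS2
Empirical-formula mass = 144.22 g/mol
n = 142 / 144.22 = 0.98 ≈ 1
Molecular formula = empirical formula = C5H4OS2

C5H4OS2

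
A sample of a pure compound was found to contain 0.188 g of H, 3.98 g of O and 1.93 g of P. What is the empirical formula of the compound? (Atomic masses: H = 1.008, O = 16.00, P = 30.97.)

Moles — H: 0.188 / 1.008 = 0.1865 mol; O: 3.98 / 16.00 = 0.2487 mol; P: 1.93 / 30.97 = 0.06232 mol
Divide by the smallest (0.06232 mol P): H 2.993, O 3.992, P 1.000
≈ 3:4:1 → H3O4P

H3O4P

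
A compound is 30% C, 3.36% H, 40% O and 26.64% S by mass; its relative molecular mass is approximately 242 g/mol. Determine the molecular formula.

Assume 100 g: 30 g C, 3.36 g H, 40 g O, 26.64 g S.
Moles — C: 30 / 12.01 = 2.498 mol; H: 3.36 / 1.008 = 3.333 mol; O: 40 / 16.00 = 2.5 mol; S: 26.64 / 32.07 = 0.8307 mol
Divide by the smallest (0.8307 mol S): C 3.007, H 4.013, O 3.010, S 1.000
→ C3H4O3S
Empirical-formula mass = 120.13 g/mol
n = 242 / 120.13 = 2.01 ≈ 2
Molecular formula = (C3H4O3S)×2 = C6H8O6S2

C6H8O6S2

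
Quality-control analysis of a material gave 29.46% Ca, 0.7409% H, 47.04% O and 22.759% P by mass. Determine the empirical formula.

CaHO4P

Assume 100 g: 29.46 g Ca, 0.7409 g H, 47.04 g O, 22.759 g P.
n(Ca) = 29.46/40.08 = 0.735, n(H) = 0.7409/1.008 = 0.735, n(O) = 47.04/16.00 = 2.94, n(P) = 22.759/30.97 = 0.7349
Divide by the smallest (0.7349 mol P): Ca 1.000, H 1.000, O 4.001, P 1.000
≈ 1:1:4:1 → CaHO4P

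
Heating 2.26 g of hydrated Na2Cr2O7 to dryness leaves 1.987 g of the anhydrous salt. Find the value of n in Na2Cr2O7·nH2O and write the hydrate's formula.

Na2Cr2O7·2H2O

Mass of water lost = 2.26 − 1.987 = 0.273 g → 0.273 / 18.02 = 0.01515 mol H2O
Molar mass of Na2Cr2O7 = 261.98 g/mol → mol Na2Cr2O7 = 1.987 / 261.98 = 0.007585
n = 0.01515 / 0.007585 = 2.00 ≈ 2 → Na2Cr2O7·2H2O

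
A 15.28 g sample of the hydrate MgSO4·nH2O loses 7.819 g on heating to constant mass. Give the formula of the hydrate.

Mass of anhydrous MgSO4 = 15.28 − 7.819 = 7.461 g
mol H2O = 7.819 / 18.02 = 0.4339
Molar mass of MgSO4 = 120.38 g/mol → mol MgSO4 = 7.461 / 120.38 = 0.06198
n = 0.4339 / 0.06198 = 7.00 ≈ 7 → MgSO4·7H2O

MgSO4·7H2O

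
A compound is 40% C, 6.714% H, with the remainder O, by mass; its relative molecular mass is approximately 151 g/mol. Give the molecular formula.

C5H10O5

Assume 100 g: 40 g C, 6.714 g H, 53.286 g O.
Moles — C: 40 / 12.01 = 3.331 mol; H: 6.714 / 1.008 = 6.661 mol; O: 53.286 / 16.00 = 3.33 mol
Ratios (÷ 3.33): C 1.000, H 2.000, O 1.000
Ratio ≈ 1:2:1, so the empirical formula is CH2O
Empirical-formula mass = 30.03 g/mol
n = 151 / 30.03 = 5.03 ≈ 5
Molecular formula = (CH2O)×5 = C5H10O5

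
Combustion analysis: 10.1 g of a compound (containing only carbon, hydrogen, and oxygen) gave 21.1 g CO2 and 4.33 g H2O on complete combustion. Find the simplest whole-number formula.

mol C = 21.1 / 44.01 = 0.4794; mass C = 0.4794 × 12.01 = 5.758 g
mol H = 2 × (4.33 / 18.02) = 0.4806; mass H = 0.4806 × 1.008 = 0.4844 g
mass O = 10.1 − (6.242) = 3.858 g → mol O = 0.2411
Ratios (÷ 0.2411): C 1.989, H 1.993, O 1.000
Ratio ≈ 2:2:1, so the empirical formula is C2H2O

C2H2O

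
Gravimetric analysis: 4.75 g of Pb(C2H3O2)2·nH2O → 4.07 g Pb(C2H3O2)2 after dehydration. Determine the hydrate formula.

Pb(C2H3O2)2·3H2O

Mass of water lost = 4.75 − 4.07 = 0.68 g → 0.68 / 18.02 = 0.03774 mol H2O
Molar mass of Pb(C2H3O2)2 = 325.29 g/mol → mol Pb(C2H3O2)2 = 4.07 / 325.29 = 0.01251
n = 0.03774 / 0.01251 = 3.02 ≈ 3 → Pb(C2H3O2)2·3H2O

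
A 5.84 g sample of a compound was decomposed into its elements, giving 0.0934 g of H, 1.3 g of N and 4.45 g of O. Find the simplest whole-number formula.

n(H) = 0.0934/1.008 = 0.09266, n(N) = 1.3/14.01 = 0.09279, n(O) = 4.45/16.00 = 0.2781
Divide by the smallest (0.09266 mol H): H 1.000, N 1.001, O 3.002
→ HNO3

HNO3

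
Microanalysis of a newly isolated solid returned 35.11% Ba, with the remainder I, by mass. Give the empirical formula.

BaI2

Assume 100 g: 35.11 g Ba, 64.89 g I.
Moles — Ba: 35.11 / 137.33 = 0.2557 mol; I: 64.89 / 126.90 = 0.5113 mol
Smallest is Ba at 0.2557 mol; normalising gives Ba 1.000, I 2.000
Ratio ≈ 1:2, so the empirical formula is BaI2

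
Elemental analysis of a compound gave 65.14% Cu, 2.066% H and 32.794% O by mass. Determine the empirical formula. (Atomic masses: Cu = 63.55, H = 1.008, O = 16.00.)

Assume 100 g: 65.14 g Cu, 2.066 g H, 32.794 g O.
n(Cu) = 65.14/63.55 = 1.025, n(H) = 2.066/1.008 = 2.05, n(O) = 32.794/16.00 = 2.05
Ratios (÷ 1.025): Cu 1.000, H 2.000, O 2.000
Ratio ≈ 1:2:2, so the empirical formula is CuH2O2

CuH2O2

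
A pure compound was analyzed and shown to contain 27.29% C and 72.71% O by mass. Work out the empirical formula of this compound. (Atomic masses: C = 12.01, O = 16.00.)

Assume 100 g: 27.29 g C, 72.71 g O.
C: 27.29 g ÷ 12.01 g/mol = 2.272 mol
O: 72.71 g ÷ 16.00 g/mol = 4.544 mol
Smallest is C at 2.272 mol; normalising gives C 1.000, O 2.000
Ratio ≈ 1:2, so the empirical formula is CO2

CO2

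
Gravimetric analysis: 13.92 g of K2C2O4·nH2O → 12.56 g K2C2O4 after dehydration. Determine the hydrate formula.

Mass of water lost = 13.92 − 12.56 = 1.36 g → 1.36 / 18.02 = 0.07547 mol H2O
Molar mass of K2C2O4 = 166.22 g/mol → mol K2C2O4 = 12.56 / 166.22 = 0.07556
n = 0.07547 / 0.07556 = 1.00 ≈ 1 → K2C2O4·H2O

K2C2O4·H2O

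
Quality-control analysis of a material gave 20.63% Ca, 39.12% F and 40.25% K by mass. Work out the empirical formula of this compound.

CaF4K2

Assume 100 g: 20.63 g Ca, 39.12 g F, 40.25 g K.
n(Ca) = 20.63/40.08 = 0.5147, n(F) = 39.12/19.00 = 2.059, n(K) = 40.25/39.10 = 1.029
Ratios (÷ 0.5147): Ca 1.000, F 4.000, K 2.000
Ratio ≈ 1:4:2, so the empirical formula is CaF4K2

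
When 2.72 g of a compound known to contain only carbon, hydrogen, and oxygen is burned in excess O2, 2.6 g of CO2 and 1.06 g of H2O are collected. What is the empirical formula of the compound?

mol C = 2.6 / 44.01 = 0.05908; mass C = 0.05908 × 12.01 = 0.7095 g
mol H = 2 × (1.06 / 18.02) = 0.1176; mass H = 0.1176 × 1.008 = 0.1186 g
mass O = 2.72 − (0.8281) = 1.892 g → mol O = 0.1182
Ratios (÷ 0.05908): C 1.000, H 1.991, O 2.001
Ratio ≈ 1:2:2, so the empirical formula is CH2O2

CH2O2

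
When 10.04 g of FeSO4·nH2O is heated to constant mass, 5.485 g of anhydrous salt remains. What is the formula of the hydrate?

FeSO4·7H2O

Mass of water lost = 10.04 − 5.485 = 4.555 g → 4.555 / 18.02 = 0.2528 mol H2O
Molar mass of FeSO4 = 151.92 g/mol → mol FeSO4 = 5.485 / 151.92 = 0.0361
n = 0.2528 / 0.0361 = 7.00 ≈ 7 → FeSO4·7H2O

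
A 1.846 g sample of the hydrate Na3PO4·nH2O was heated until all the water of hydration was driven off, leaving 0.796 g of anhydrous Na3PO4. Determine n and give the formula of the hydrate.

Na3PO4·12H2O

Mass of water lost = 1.846 − 0.796 = 1.05 g → 1.05 / 18.02 = 0.05827 mol H2O
Molar mass of Na3PO4 = 163.94 g/mol → mol Na3PO4 = 0.796 / 163.94 = 0.004855
n = 0.05827 / 0.004855 = 12.00 ≈ 12 → Na3PO4·12H2O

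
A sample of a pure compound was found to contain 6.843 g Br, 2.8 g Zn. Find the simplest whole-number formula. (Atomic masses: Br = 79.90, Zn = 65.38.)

Br: 6.843 g ÷ 79.90 g/mol = 0.08564 mol
Zn: 2.8 g ÷ 65.38 g/mol = 0.04283 mol
Divide by the smallest (0.04283 mol Zn): Br 2.000, Zn 1.000
≈ 2:1 → Br2Zn

Br2Zn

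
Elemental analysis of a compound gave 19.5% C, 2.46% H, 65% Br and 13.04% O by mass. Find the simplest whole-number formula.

Assume 100 g: 19.5 g C, 2.46 g H, 65 g Br, 13.04 g O.
Moles — C: 19.5 / 12.01 = 1.624 mol; H: 2.46 / 1.008 = 2.44 mol; Br: 65 / 79.90 = 0.8135 mol; O: 13.04 / 16.00 = 0.815 mol
Ratios (÷ 0.8135): C 1.996, H 3.000, Br 1.000, O 1.002
→ C2H3BrO

C2H3BrO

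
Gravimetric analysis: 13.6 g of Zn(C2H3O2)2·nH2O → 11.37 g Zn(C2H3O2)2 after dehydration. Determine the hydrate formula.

Zn(C2H3O2)2·2H2O

Mass of water lost = 13.6 − 11.37 = 2.23 g → 2.23 / 18.02 = 0.1238 mol H2O
Molar mass of Zn(C2H3O2)2 = 183.47 g/mol → mol Zn(C2H3O2)2 = 11.37 / 183.47 = 0.06197
n = 0.1238 / 0.06197 = 2.00 ≈ 2 → Zn(C2H3O2)2·2H2O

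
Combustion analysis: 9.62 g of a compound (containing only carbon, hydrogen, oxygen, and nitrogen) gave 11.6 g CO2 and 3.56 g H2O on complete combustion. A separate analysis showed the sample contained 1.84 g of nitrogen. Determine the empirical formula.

C2H3NO2

mol C = 11.6 / 44.01 = 0.2636; mass C = 0.2636 × 12.01 = 3.166 g
mol H = 2 × (3.56 / 18.02) = 0.3951; mass H = 0.3951 × 1.008 = 0.3983 g
mol N = 1.84 / 14.01 = 0.1313
mass O = 9.62 − (5.404) = 4.216 g → mol O = 0.2635
Smallest is N at 0.1313 mol; normalising gives C 2.007, H 3.008, N 1.000, O 2.006
→ C2H3NO2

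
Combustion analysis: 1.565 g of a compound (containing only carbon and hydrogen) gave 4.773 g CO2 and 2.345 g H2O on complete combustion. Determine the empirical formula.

C5H12

mol C = 4.773 / 44.01 = 0.1085; mass C = 0.1085 × 12.01 = 1.303 g
mol H = 2 × (2.345 / 18.02) = 0.2603; mass H = 0.2603 × 1.008 = 0.2623 g
Divide by the smallest (0.1085 mol C): C 1.000, H 2.400
Multiply by 5: C 5.00, H 12.00 → C5H12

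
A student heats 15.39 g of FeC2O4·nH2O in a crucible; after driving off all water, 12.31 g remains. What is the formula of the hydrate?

FeC2O4·2H2O

Mass of water lost = 15.39 − 12.31 = 3.08 g → 3.08 / 18.02 = 0.1709 mol H2O
Molar mass of FeC2O4 = 143.87 g/mol → mol FeC2O4 = 12.31 / 143.87 = 0.08556
n = 0.1709 / 0.08556 = 2.00 ≈ 2 → FeC2O4·2H2O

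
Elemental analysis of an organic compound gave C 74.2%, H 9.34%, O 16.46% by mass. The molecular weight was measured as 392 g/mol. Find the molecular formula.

C24H36O4

Assume 100 g: 74.2 g C, 9.34 g H, 16.46 g O.
n(C) = 74.2/12.01 = 6.178, n(H) = 9.34/1.008 = 9.266, n(O) = 16.46/16.00 = 1.029
Smallest is O at 1.029 mol; normalising gives C 6.006, H 9.007, O 1.000
≈ 6:9:1 → C6H9O
Empirical-formula mass = 97.13 g/mol
n = 392 / 97.13 = 4.04 ≈ 4
Molecular formula = (C6H9O)×4 = C24H36O4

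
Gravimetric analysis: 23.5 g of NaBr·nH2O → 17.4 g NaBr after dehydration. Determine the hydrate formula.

Mass of water lost = 23.5 − 17.4 = 6.1 g → 6.1 / 18.02 = 0.3385 mol H2O
Molar mass of NaBr = 102.89 g/mol → mol NaBr = 17.4 / 102.89 = 0.1691
n = 0.3385 / 0.1691 = 2.00 ≈ 2 → NaBr·2H2O

NaBr·2H2O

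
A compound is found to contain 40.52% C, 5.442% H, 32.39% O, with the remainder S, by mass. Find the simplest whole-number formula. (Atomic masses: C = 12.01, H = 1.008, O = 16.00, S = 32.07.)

C5H8O3S

Assume 100 g: 40.52 g C, 5.442 g H, 32.39 g O, 21.648 g S.
C: 40.52 g ÷ 12.01 g/mol = 3.374 mol
H: 5.442 g ÷ 1.008 g/mol = 5.399 mol
O: 32.39 g ÷ 16.00 g/mol = 2.024 mol
S: 21.648 g ÷ 32.07 g/mol = 0.675 mol
Divide by the smallest (0.675 mol S): C 4.998, H 7.998, O 2.999, S 1.000
→ C5H8O3S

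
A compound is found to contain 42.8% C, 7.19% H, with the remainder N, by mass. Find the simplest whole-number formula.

Assume 100 g: 42.8 g C, 7.19 g H, 50.01 g N.
C: 42.8 g ÷ 12.01 g/mol = 3.564 mol
H: 7.19 g ÷ 1.008 g/mol = 7.133 mol
N: 50.01 g ÷ 14.01 g/mol = 3.57 mol
Smallest is C at 3.564 mol; normalising gives C 1.000, H 2.002, N 1.002
→ CH2N

CH2N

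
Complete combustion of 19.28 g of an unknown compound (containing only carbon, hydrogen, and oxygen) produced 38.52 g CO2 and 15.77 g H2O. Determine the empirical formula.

mol C = 38.52 / 44.01 = 0.8753; mass C = 0.8753 × 12.01 = 10.51 g
mol H = 2 × (15.77 / 18.02) = 1.750; mass H = 1.750 × 1.008 = 1.764 g
mass O = 19.28 − (12.28) = 7.004 g → mol O = 0.4377
Smallest is O at 0.4377 mol; normalising gives C 1.999, H 3.998, O 1.000
≈ 2:4:1 → C2H4O

C2H4O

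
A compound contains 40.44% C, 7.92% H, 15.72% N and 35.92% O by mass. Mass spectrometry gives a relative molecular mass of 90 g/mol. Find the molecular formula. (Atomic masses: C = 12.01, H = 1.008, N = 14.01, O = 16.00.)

C3H7NO2

Assume 100 g: 40.44 g C, 7.92 g H, 15.72 g N, 35.92 g O.
C: 40.44 g ÷ 12.01 g/mol = 3.367 mol
H: 7.92 g ÷ 1.008 g/mol = 7.857 mol
N: 15.72 g ÷ 14.01 g/mol = 1.122 mol
O: 35.92 g ÷ 16.00 g/mol = 2.245 mol
Ratios (÷ 1.122): C 3.001, H 7.002, N 1.000, O 2.001
→ C3H7NO2
Empirical-formula mass = 89.10 g/mol
n = 90 / 89.10 = 1.01 ≈ 1
Molecular formula = empirical formula = C3H7NO2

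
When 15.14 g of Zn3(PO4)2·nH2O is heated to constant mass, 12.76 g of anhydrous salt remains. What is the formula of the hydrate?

Mass of water lost = 15.14 − 12.76 = 2.38 g → 2.38 / 18.02 = 0.1321 mol H2O
Molar mass of Zn3(PO4)2 = 386.08 g/mol → mol Zn3(PO4)2 = 12.76 / 386.08 = 0.03305
n = 0.1321 / 0.03305 = 4.00 ≈ 4 → Zn3(PO4)2·4H2O

Zn3(PO4)2·4H2O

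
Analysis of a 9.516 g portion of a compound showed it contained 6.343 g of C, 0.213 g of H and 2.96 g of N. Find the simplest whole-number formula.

n(C) = 6.343/12.01 = 0.5281, n(H) = 0.213/1.008 = 0.2113, n(N) = 2.96/14.01 = 0.2113
Ratios (÷ 0.2113): C 2.500, H 1.000, N 1.000
×2: C 5.00, H 2.00, N 2.00 → C5H2N2

C5H2N2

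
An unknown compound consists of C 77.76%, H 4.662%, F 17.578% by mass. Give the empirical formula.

Assume 100 g: 77.76 g C, 4.662 g H, 17.578 g F.
C: 77.76 g ÷ 12.01 g/mol = 6.475 mol
H: 4.662 g ÷ 1.008 g/mol = 4.625 mol
F: 17.578 g ÷ 19.00 g/mol = 0.9252 mol
Smallest is F at 0.9252 mol; normalising gives C 6.998, H 4.999, F 1.000
Ratio ≈ 7:5:1, so the empirical formula is C7H5F

C7H5F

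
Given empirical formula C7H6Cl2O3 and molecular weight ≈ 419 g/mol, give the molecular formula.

C14H12Cl4O6

Empirical-formula mass = 209.02 g/mol
n = 419 / 209.02 = 2.00 ≈ 2
Molecular formula = (C7H6Cl2O3)2 = C14H12Cl4O6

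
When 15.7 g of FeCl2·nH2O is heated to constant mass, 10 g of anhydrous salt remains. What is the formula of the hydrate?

Mass of water lost = 15.7 − 10 = 5.7 g → 5.7 / 18.02 = 0.3163 mol H2O
Molar mass of FeCl2 = 126.75 g/mol → mol FeCl2 = 10 / 126.75 = 0.0789
n = 0.3163 / 0.0789 = 4.01 ≈ 4 → FeCl2·4H2O

FeCl2·4H2O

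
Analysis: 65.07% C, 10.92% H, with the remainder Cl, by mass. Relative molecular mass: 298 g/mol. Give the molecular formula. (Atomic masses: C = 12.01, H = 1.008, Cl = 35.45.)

C16H32Cl2

Assume 100 g: 65.07 g C, 10.92 g H, 24.01 g Cl.
C: 65.07 g ÷ 12.01 g/mol = 5.418 mol
H: 10.92 g ÷ 1.008 g/mol = 10.83 mol
Cl: 24.01 g ÷ 35.45 g/mol = 0.6773 mol
Divide by the smallest (0.6773 mol Cl): C 7.999, H 15.995, Cl 1.000
Ratio ≈ 8:16:1, so the empirical formula is C8H16Cl
Empirical-formula mass = 147.66 g/mol
n = 298 / 147.66 = 2.02 ≈ 2
Molecular formula = (C8H16Cl)×2 = C16H32Cl2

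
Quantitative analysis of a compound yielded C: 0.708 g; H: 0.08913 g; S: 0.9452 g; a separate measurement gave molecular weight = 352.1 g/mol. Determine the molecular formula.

Moles — C: 0.708 / 12.01 = 0.05895 mol; H: 0.08913 / 1.008 = 0.08842 mol; S: 0.9452 / 32.07 = 0.02947 mol
Ratios (÷ 0.02947): C 2.000, H 3.000, S 1.000
Ratio ≈ 2:3:1, so the empirical formula is C2H3S
Empirical-formula mass = 59.11 g/mol
n = 352.1 / 59.11 = 5.96 ≈ 6
Molecular formula = (C2H3S)×6 = C12H18S6

C12H18S6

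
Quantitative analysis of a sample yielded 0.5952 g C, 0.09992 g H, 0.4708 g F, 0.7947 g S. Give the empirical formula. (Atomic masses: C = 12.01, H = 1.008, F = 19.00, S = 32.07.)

C2H4FS

Moles — C: 0.5952 / 12.01 = 0.04956 mol; H: 0.09992 / 1.008 = 0.09913 mol; F: 0.4708 / 19.00 = 0.02478 mol; S: 0.7947 / 32.07 = 0.02478 mol
Divide by the smallest (0.02478 mol F): C 2.000, H 4.000, F 1.000, S 1.000
→ C2H4FS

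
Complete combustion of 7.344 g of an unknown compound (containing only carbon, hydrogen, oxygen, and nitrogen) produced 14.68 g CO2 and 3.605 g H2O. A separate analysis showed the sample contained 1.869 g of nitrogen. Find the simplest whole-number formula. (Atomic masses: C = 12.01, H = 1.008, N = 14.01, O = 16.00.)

C5H6N2O

mol C = 14.68 / 44.01 = 0.3336; mass C = 0.3336 × 12.01 = 4.006 g
mol H = 2 × (3.605 / 18.02) = 0.4001; mass H = 0.4001 × 1.008 = 0.4033 g
mol N = 1.869 / 14.01 = 0.1334
mass O = 7.344 − (6.278) = 1.066 g → mol O = 0.06660
Divide by the smallest (0.0666 mol O): C 5.008, H 6.008, N 2.003, O 1.000
→ C5H6N2O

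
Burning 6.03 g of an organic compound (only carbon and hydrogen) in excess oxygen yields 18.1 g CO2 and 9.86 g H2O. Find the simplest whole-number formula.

mol C = 18.1 / 44.01 = 0.4113; mass C = 0.4113 × 12.01 = 4.939 g
mol H = 2 × (9.86 / 18.02) = 1.094; mass H = 1.094 × 1.008 = 1.103 g
Smallest is C at 0.4113 mol; normalising gives C 1.000, H 2.661
×3: C 3.00, H 7.98 → C3H8

C3H8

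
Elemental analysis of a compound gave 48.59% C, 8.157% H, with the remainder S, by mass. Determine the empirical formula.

Assume 100 g: 48.59 g C, 8.157 g H, 43.253 g S.
C: 48.59 g ÷ 12.01 g/mol = 4.046 mol
H: 8.157 g ÷ 1.008 g/mol = 8.092 mol
S: 43.253 g ÷ 32.07 g/mol = 1.349 mol
Smallest is S at 1.349 mol; normalising gives C 3.000, H 6.000, S 1.000
→ C3H6S

C3H6S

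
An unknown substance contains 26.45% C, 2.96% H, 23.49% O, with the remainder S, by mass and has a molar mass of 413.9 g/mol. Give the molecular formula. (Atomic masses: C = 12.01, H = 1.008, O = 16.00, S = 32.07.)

C9H12O6S6

Assume 100 g: 26.45 g C, 2.96 g H, 23.49 g O, 47.1 g S.
Moles — C: 26.45 / 12.01 = 2.202 mol; H: 2.96 / 1.008 = 2.937 mol; O: 23.49 / 16.00 = 1.468 mol; S: 47.1 / 32.07 = 1.469 mol
Divide by the smallest (1.468 mol O): C 1.500, H 2.000, O 1.000, S 1.000
Multiply by 2: C 3.00, H 4.00, O 2.00, S 2.00 → C3H4O2S2
Empirical-formula mass = 136.20 g/mol
n = 413.9 / 136.20 = 3.04 ≈ 3
Molecular formula = (C3H4O2S2)×3 = C9H12O6S6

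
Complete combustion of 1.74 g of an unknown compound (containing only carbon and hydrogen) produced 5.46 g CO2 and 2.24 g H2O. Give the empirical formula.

mol C = 5.46 / 44.01 = 0.1241; mass C = 0.1241 × 12.01 = 1.490 g
mol H = 2 × (2.24 / 18.02) = 0.2486; mass H = 0.2486 × 1.008 = 0.2506 g
Ratios (÷ 0.1241): C 1.000, H 2.004
Ratio ≈ 1:2, so the empirical formula is CH2

CH2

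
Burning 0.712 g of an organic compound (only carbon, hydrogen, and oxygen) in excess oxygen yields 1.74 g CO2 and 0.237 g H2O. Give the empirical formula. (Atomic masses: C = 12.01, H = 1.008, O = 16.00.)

mol C = 1.74 / 44.01 = 0.03954; mass C = 0.03954 × 12.01 = 0.4748 g
mol H = 2 × (0.237 / 18.02) = 0.02630; mass H = 0.02630 × 1.008 = 0.02651 g
mass O = 0.712 − (0.5013) = 0.2107 g → mol O = 0.01317
Smallest is O at 0.01317 mol; normalising gives C 3.003, H 1.998, O 1.000
≈ 3:2:1 → C3H2O

C3H2O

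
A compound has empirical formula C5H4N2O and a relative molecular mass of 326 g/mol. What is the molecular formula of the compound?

Empirical-formula mass = 108.10 g/mol
n = 326 / 108.10 = 3.02 ≈ 3
Molecular formula = (C5H4N2O)3 = C15H12N6O3

C15H12N6O3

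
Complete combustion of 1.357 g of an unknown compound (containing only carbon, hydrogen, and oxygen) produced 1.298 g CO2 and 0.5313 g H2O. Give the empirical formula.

CH2O2

mol C = 1.298 / 44.01 = 0.02949; mass C = 0.02949 × 12.01 = 0.3542 g
mol H = 2 × (0.5313 / 18.02) = 0.05897; mass H = 0.05897 × 1.008 = 0.05944 g
mass O = 1.357 − (0.4137) = 0.9433 g → mol O = 0.05896
Divide by the smallest (0.02949 mol C): C 1.000, H 1.999, O 1.999
≈ 1:2:2 → CH2O2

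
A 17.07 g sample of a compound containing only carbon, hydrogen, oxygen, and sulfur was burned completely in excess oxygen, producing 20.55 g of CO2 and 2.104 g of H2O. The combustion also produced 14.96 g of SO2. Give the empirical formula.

C2HOS

mol C = 20.55 / 44.01 = 0.4669; mass C = 0.4669 × 12.01 = 5.608 g
mol H = 2 × (2.104 / 18.02) = 0.2335; mass H = 0.2335 × 1.008 = 0.2354 g
mol S = 14.96 / 64.07 = 0.2335; mass S = 7.488 g
mass O = 17.07 − (13.33) = 3.738 g → mol O = 0.2337
Smallest is S at 0.2335 mol; normalising gives C 2.000, H 1.000, O 1.001, S 1.000
≈ 2:1:1:1 → C2HOS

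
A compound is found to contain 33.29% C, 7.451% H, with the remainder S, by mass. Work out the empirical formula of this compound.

Assume 100 g: 33.29 g C, 7.451 g H, 59.259 g S.
C: 33.29 g ÷ 12.01 g/mol = 2.772 mol
H: 7.451 g ÷ 1.008 g/mol = 7.392 mol
S: 59.259 g ÷ 32.07 g/mol = 1.848 mol
Smallest is S at 1.848 mol; normalising gives C 1.500, H 4.000, S 1.000
Scaling by 2: C 3.00, H 8.00, S 2.00 → C3H8S2

C3H8S2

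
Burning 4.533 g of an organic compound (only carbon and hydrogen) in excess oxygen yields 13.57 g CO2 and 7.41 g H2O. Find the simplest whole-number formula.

C3H8

mol C = 13.57 / 44.01 = 0.3083; mass C = 0.3083 × 12.01 = 3.703 g
mol H = 2 × (7.41 / 18.02) = 0.8224; mass H = 0.8224 × 1.008 = 0.8290 g
Divide by the smallest (0.3083 mol C): C 1.000, H 2.667
×3: C 3.00, H 8.00 → C3H8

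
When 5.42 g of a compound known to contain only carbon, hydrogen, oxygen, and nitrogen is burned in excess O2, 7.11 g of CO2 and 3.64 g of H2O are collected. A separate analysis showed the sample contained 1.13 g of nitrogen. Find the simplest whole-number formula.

C4H10N2O3

mol C = 7.11 / 44.01 = 0.1616; mass C = 0.1616 × 12.01 = 1.940 g
mol H = 2 × (3.64 / 18.02) = 0.4040; mass H = 0.4040 × 1.008 = 0.4072 g
mol N = 1.13 / 14.01 = 0.08066
mass O = 5.42 − (3.477) = 1.943 g → mol O = 0.1214
Ratios (÷ 0.08066): C 2.003, H 5.009, N 1.000, O 1.505
Scaling by 2: C 4.01, H 10.02, N 2.00, O 3.01 → C4H10N2O3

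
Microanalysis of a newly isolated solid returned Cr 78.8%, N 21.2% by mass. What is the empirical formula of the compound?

CrN

Assume 100 g: 78.8 g Cr, 21.2 g N.
Moles — Cr: 78.8 / 52.00 = 1.515 mol; N: 21.2 / 14.01 = 1.513 mol
Ratios (÷ 1.513): Cr 1.001, N 1.000
→ CrN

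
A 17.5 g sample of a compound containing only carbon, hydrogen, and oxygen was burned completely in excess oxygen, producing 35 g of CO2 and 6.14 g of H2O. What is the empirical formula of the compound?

mol C = 35 / 44.01 = 0.7953; mass C = 0.7953 × 12.01 = 9.551 g
mol H = 2 × (6.14 / 18.02) = 0.6815; mass H = 0.6815 × 1.008 = 0.6869 g
mass O = 17.5 − (10.24) = 7.262 g → mol O = 0.4539
Ratios (÷ 0.4539): C 1.752, H 1.501, O 1.000
Multiply by 4: C 7.01, H 6.01, O 4.00 → C7H6O4

C7H6O4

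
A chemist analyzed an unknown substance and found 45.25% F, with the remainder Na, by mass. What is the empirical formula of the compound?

FNa

Assume 100 g: 45.25 g F, 54.75 g Na.
F: 45.25 g ÷ 19.00 g/mol = 2.382 mol
Na: 54.75 g ÷ 22.99 g/mol = 2.381 mol
Smallest is Na at 2.381 mol; normalising gives F 1.000, Na 1.000
≈ 1:1 → FNa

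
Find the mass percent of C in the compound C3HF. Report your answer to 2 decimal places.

Molar mass = 3(12.01) + 1(1.008) + 1(19.00) = 56.038 g/mol
Mass of C per mole = 3 × 12.01 = 36.030 g
% C = 36.030 / 56.038 × 100 = 64.30%

64.30%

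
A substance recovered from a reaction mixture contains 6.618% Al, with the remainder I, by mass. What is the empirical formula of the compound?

Assume 100 g: 6.618 g Al, 93.382 g I.
Al: 6.618 g ÷ 26.98 g/mol = 0.2453 mol
I: 93.382 g ÷ 126.90 g/mol = 0.7359 mol
Ratios (÷ 0.2453): Al 1.000, I 3.000
≈ 1:3 → AlI3

AlI3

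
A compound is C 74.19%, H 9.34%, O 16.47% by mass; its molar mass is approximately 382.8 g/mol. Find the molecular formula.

Assume 100 g: 74.19 g C, 9.34 g H, 16.47 g O.
Moles — C: 74.19 / 12.01 = 6.177 mol; H: 9.34 / 1.008 = 9.266 mol; O: 16.47 / 16.00 = 1.029 mol
Smallest is O at 1.029 mol; normalising gives C 6.001, H 9.001, O 1.000
≈ 6:9:1 → C6H9O
Empirical-formula mass = 97.13 g/mol
n = 382.8 / 97.13 = 3.94 ≈ 4
Molecular formula = (C6H9O)×4 = C24H36O4

C24H36O4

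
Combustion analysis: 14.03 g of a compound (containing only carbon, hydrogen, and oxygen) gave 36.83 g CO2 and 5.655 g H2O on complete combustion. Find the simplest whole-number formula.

mol C = 36.83 / 44.01 = 0.8369; mass C = 0.8369 × 12.01 = 10.05 g
mol H = 2 × (5.655 / 18.02) = 0.6276; mass H = 0.6276 × 1.008 = 0.6327 g
mass O = 14.03 − (10.68) = 3.347 g → mol O = 0.2092
Smallest is O at 0.2092 mol; normalising gives C 4.001, H 3.001, O 1.000
≈ 4:3:1 → C4H3O

C4H3O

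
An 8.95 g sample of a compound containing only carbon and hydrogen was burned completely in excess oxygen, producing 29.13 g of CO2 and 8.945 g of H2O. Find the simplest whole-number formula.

C2H3

mol C = 29.13 / 44.01 = 0.6619; mass C = 0.6619 × 12.01 = 7.949 g
mol H = 2 × (8.945 / 18.02) = 0.9928; mass H = 0.9928 × 1.008 = 1.001 g
Divide by the smallest (0.6619 mol C): C 1.000, H 1.500
Multiply by 2: C 2.00, H 3.00 → C2H3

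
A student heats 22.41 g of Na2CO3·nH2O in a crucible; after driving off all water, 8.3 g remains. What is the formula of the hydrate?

Na2CO3·10H2O

Mass of water lost = 22.41 − 8.3 = 14.11 g → 14.11 / 18.02 = 0.783 mol H2O
Molar mass of Na2CO3 = 105.99 g/mol → mol Na2CO3 = 8.3 / 105.99 = 0.07831
n = 0.783 / 0.07831 = 10.00 ≈ 10 → Na2CO3·10H2O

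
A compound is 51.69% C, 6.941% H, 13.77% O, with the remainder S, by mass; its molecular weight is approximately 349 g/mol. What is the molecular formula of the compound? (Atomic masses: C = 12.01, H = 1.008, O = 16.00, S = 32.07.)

Assume 100 g: 51.69 g C, 6.941 g H, 13.77 g O, 27.599 g S.
Moles — C: 51.69 / 12.01 = 4.304 mol; H: 6.941 / 1.008 = 6.886 mol; O: 13.77 / 16.00 = 0.8606 mol; S: 27.599 / 32.07 = 0.8606 mol
Ratios (÷ 0.8606): C 5.001, H 8.001, O 1.000, S 1.000
≈ 5:8:1:1 → C5H8OS
Empirical-formula mass = 116.18 g/mol
n = 349 / 116.18 = 3.00 ≈ 3
Molecular formula = (C5H8OS)×3 = C15H24O3S3

C15H24O3S3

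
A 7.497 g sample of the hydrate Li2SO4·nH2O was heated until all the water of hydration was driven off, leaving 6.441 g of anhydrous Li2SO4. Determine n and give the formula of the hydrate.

Mass of water lost = 7.497 − 6.441 = 1.056 g → 1.056 / 18.02 = 0.0586 mol H2O
Molar mass of Li2SO4 = 109.95 g/mol → mol Li2SO4 = 6.441 / 109.95 = 0.05858
n = 0.0586 / 0.05858 = 1.00 ≈ 1 → Li2SO4·H2O

Li2SO4·H2O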